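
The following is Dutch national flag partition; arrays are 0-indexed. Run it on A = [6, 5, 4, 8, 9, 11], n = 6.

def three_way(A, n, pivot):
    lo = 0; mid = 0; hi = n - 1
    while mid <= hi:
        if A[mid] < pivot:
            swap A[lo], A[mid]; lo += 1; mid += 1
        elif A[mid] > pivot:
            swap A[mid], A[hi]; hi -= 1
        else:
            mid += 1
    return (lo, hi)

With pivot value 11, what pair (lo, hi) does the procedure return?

(5, 5)

pivot = 11; lo=0, mid=0, hi=5
A[mid]=6<11: swap A[0],A[0]; lo=1,mid=1 → [6, 5, 4, 8, 9, 11]
A[mid]=5<11: swap A[1],A[1]; lo=2,mid=2 → [6, 5, 4, 8, 9, 11]
A[mid]=4<11: swap A[2],A[2]; lo=3,mid=3 → [6, 5, 4, 8, 9, 11]
A[mid]=8<11: swap A[3],A[3]; lo=4,mid=4 → [6, 5, 4, 8, 9, 11]
A[mid]=9<11: swap A[4],A[4]; lo=5,mid=5 → [6, 5, 4, 8, 9, 11]
A[mid]=11=11: mid=6
end: lo=5, hi=5; A = [6, 5, 4, 8, 9, 11]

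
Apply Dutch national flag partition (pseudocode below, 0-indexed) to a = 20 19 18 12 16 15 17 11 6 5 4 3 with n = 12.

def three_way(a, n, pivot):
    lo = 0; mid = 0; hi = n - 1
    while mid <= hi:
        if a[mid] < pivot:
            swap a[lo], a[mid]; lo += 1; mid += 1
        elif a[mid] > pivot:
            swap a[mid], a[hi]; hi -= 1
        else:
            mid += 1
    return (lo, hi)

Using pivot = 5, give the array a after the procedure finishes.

pivot = 5; lo=0, mid=0, hi=11
a[mid]=20>5: swap a[0],a[11]; hi=10 → 3 19 18 12 16 15 17 11 6 5 4 20
a[mid]=3<5: swap a[0],a[0]; lo=1,mid=1 → 3 19 18 12 16 15 17 11 6 5 4 20
a[mid]=19>5: swap a[1],a[10]; hi=9 → 3 4 18 12 16 15 17 11 6 5 19 20
a[mid]=4<5: swap a[1],a[1]; lo=2,mid=2 → 3 4 18 12 16 15 17 11 6 5 19 20
a[mid]=18>5: swap a[2],a[9]; hi=8 → 3 4 5 12 16 15 17 11 6 18 19 20
a[mid]=5=5: mid=3
a[mid]=12>5: swap a[3],a[8]; hi=7 → 3 4 5 6 16 15 17 11 12 18 19 20
a[mid]=6>5: swap a[3],a[7]; hi=6 → 3 4 5 11 16 15 17 6 12 18 19 20
a[mid]=11>5: swap a[3],a[6]; hi=5 → 3 4 5 17 16 15 11 6 12 18 19 20
a[mid]=17>5: swap a[3],a[5]; hi=4 → 3 4 5 15 16 17 11 6 12 18 19 20
a[mid]=15>5: swap a[3],a[4]; hi=3 → 3 4 5 16 15 17 11 6 12 18 19 20
a[mid]=16>5: swap a[3],a[3]; hi=2 → 3 4 5 16 15 17 11 6 12 18 19 20
end: lo=2, hi=2; a = 3 4 5 16 15 17 11 6 12 18 19 20

3 4 5 16 15 17 11 6 12 18 19 20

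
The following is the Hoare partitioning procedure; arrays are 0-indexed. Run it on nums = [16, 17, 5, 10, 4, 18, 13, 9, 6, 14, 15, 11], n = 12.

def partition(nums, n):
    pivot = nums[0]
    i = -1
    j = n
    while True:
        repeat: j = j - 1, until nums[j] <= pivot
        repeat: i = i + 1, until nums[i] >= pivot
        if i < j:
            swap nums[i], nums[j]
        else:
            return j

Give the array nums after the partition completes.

[11, 15, 5, 10, 4, 14, 13, 9, 6, 18, 17, 16]

pivot=16
j stops at 11 (11), i stops at 0 (16); swap ⇒ [11, 17, 5, 10, 4, 18, 13, 9, 6, 14, 15, 16]
j stops at 10 (15), i stops at 1 (17); swap ⇒ [11, 15, 5, 10, 4, 18, 13, 9, 6, 14, 17, 16]
j stops at 9 (14), i stops at 5 (18); swap ⇒ [11, 15, 5, 10, 4, 14, 13, 9, 6, 18, 17, 16]
j stops at 8, i stops at 9; i≥j ⇒ return 8. nums=[11, 15, 5, 10, 4, 14, 13, 9, 6, 18, 17, 16]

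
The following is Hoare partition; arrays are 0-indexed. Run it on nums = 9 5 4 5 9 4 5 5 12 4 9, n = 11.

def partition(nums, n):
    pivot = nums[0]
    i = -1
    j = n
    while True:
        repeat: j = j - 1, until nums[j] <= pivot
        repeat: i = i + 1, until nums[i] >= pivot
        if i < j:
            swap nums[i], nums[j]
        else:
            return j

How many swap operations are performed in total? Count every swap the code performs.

pivot = nums[0] = 9; i = -1, j = 11
j→10 (nums[10]=9≤9), i→0 (nums[0]=9≥9); i<j, swap → 9 5 4 5 9 4 5 5 12 4 9
j→9 (nums[9]=4≤9), i→4 (nums[4]=9≥9); i<j, swap → 9 5 4 5 4 4 5 5 12 9 9
j→7, i→8; i≥j, return j=7. nums = 9 5 4 5 4 4 5 5 12 9 9

2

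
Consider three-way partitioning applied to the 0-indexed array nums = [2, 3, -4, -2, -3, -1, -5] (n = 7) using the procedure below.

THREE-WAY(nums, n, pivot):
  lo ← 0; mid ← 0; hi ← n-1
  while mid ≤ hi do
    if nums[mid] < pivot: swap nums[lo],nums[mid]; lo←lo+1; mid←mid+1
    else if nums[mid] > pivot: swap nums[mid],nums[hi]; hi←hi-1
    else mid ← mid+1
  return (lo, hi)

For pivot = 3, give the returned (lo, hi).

(6, 6)

lo=0 mid=0 hi=6
2<3: swap(0,0), lo=1 mid=1 ⇒ [2, 3, -4, -2, -3, -1, -5]
3=3: mid=2
-4<3: swap(1,2), lo=2 mid=3 ⇒ [2, -4, 3, -2, -3, -1, -5]
-2<3: swap(2,3), lo=3 mid=4 ⇒ [2, -4, -2, 3, -3, -1, -5]
-3<3: swap(3,4), lo=4 mid=5 ⇒ [2, -4, -2, -3, 3, -1, -5]
-1<3: swap(4,5), lo=5 mid=6 ⇒ [2, -4, -2, -3, -1, 3, -5]
-5<3: swap(5,6), lo=6 mid=7 ⇒ [2, -4, -2, -3, -1, -5, 3]
done. lo=6 hi=6; nums=[2, -4, -2, -3, -1, -5, 3]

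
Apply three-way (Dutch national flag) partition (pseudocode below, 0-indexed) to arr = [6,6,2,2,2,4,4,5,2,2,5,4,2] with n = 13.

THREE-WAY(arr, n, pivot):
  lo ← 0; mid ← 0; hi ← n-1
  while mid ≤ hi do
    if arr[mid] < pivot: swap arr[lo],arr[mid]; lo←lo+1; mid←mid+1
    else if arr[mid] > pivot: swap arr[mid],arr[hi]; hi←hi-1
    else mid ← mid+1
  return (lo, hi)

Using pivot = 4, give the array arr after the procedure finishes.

pivot = 4; lo=0, mid=0, hi=12
arr[mid]=6>4: swap arr[0],arr[12]; hi=11 → [2,6,2,2,2,4,4,5,2,2,5,4,6]
arr[mid]=2<4: swap arr[0],arr[0]; lo=1,mid=1 → [2,6,2,2,2,4,4,5,2,2,5,4,6]
arr[mid]=6>4: swap arr[1],arr[11]; hi=10 → [2,4,2,2,2,4,4,5,2,2,5,6,6]
arr[mid]=4=4: mid=2
arr[mid]=2<4: swap arr[1],arr[2]; lo=2,mid=3 → [2,2,4,2,2,4,4,5,2,2,5,6,6]
arr[mid]=2<4: swap arr[2],arr[3]; lo=3,mid=4 → [2,2,2,4,2,4,4,5,2,2,5,6,6]
arr[mid]=2<4: swap arr[3],arr[4]; lo=4,mid=5 → [2,2,2,2,4,4,4,5,2,2,5,6,6]
arr[mid]=4=4: mid=6
arr[mid]=4=4: mid=7
arr[mid]=5>4: swap arr[7],arr[10]; hi=9 → [2,2,2,2,4,4,4,5,2,2,5,6,6]
arr[mid]=5>4: swap arr[7],arr[9]; hi=8 → [2,2,2,2,4,4,4,2,2,5,5,6,6]
arr[mid]=2<4: swap arr[4],arr[7]; lo=5,mid=8 → [2,2,2,2,2,4,4,4,2,5,5,6,6]
arr[mid]=2<4: swap arr[5],arr[8]; lo=6,mid=9 → [2,2,2,2,2,2,4,4,4,5,5,6,6]
end: lo=6, hi=8; arr = [2,2,2,2,2,2,4,4,4,5,5,6,6]

[2,2,2,2,2,2,4,4,4,5,5,6,6]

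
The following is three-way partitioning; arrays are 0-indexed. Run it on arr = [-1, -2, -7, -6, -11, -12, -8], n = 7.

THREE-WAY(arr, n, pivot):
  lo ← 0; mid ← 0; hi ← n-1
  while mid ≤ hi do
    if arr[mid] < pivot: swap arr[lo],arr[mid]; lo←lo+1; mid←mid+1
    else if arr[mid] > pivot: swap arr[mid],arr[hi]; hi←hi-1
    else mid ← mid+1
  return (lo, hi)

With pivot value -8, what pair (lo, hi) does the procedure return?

(2, 2)

pivot = -8; lo=0, mid=0, hi=6
arr[mid]=-1>-8: swap arr[0],arr[6]; hi=5 → [-8, -2, -7, -6, -11, -12, -1]
arr[mid]=-8=-8: mid=1
arr[mid]=-2>-8: swap arr[1],arr[5]; hi=4 → [-8, -12, -7, -6, -11, -2, -1]
arr[mid]=-12<-8: swap arr[0],arr[1]; lo=1,mid=2 → [-12, -8, -7, -6, -11, -2, -1]
arr[mid]=-7>-8: swap arr[2],arr[4]; hi=3 → [-12, -8, -11, -6, -7, -2, -1]
arr[mid]=-11<-8: swap arr[1],arr[2]; lo=2,mid=3 → [-12, -11, -8, -6, -7, -2, -1]
arr[mid]=-6>-8: swap arr[3],arr[3]; hi=2 → [-12, -11, -8, -6, -7, -2, -1]
end: lo=2, hi=2; arr = [-12, -11, -8, -6, -7, -2, -1]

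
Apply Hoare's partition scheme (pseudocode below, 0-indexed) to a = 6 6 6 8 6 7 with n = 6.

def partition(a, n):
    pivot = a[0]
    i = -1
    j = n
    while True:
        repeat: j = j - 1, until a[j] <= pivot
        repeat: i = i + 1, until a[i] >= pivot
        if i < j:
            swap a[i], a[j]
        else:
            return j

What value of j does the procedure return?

pivot = a[0] = 6; i = -1, j = 6
j→4 (a[4]=6≤6), i→0 (a[0]=6≥6); i<j, swap → 6 6 6 8 6 7
j→2 (a[2]=6≤6), i→1 (a[1]=6≥6); i<j, swap → 6 6 6 8 6 7
j→1, i→2; i≥j, return j=1. a = 6 6 6 8 6 7

1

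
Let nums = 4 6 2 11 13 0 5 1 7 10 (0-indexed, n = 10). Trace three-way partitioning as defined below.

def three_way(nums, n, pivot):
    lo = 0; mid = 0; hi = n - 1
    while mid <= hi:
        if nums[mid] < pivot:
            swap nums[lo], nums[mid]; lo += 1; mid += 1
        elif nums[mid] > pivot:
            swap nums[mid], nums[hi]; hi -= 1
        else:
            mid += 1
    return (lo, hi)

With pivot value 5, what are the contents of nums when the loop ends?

4 1 2 0 5 13 11 7 10 6

pivot = 5; lo=0, mid=0, hi=9
nums[mid]=4<5: swap nums[0],nums[0]; lo=1,mid=1 → 4 6 2 11 13 0 5 1 7 10
nums[mid]=6>5: swap nums[1],nums[9]; hi=8 → 4 10 2 11 13 0 5 1 7 6
nums[mid]=10>5: swap nums[1],nums[8]; hi=7 → 4 7 2 11 13 0 5 1 10 6
nums[mid]=7>5: swap nums[1],nums[7]; hi=6 → 4 1 2 11 13 0 5 7 10 6
nums[mid]=1<5: swap nums[1],nums[1]; lo=2,mid=2 → 4 1 2 11 13 0 5 7 10 6
nums[mid]=2<5: swap nums[2],nums[2]; lo=3,mid=3 → 4 1 2 11 13 0 5 7 10 6
nums[mid]=11>5: swap nums[3],nums[6]; hi=5 → 4 1 2 5 13 0 11 7 10 6
nums[mid]=5=5: mid=4
nums[mid]=13>5: swap nums[4],nums[5]; hi=4 → 4 1 2 5 0 13 11 7 10 6
nums[mid]=0<5: swap nums[3],nums[4]; lo=4,mid=5 → 4 1 2 0 5 13 11 7 10 6
end: lo=4, hi=4; nums = 4 1 2 0 5 13 11 7 10 6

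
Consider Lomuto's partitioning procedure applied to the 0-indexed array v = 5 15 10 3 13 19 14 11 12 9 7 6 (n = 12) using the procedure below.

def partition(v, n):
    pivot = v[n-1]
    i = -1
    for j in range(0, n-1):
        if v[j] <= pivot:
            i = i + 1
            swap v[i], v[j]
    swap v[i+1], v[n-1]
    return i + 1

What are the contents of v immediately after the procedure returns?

5 3 6 15 13 19 14 11 12 9 7 10

pivot=6, i=-1
j=0: 5≤6, i=0, swap(0,0) ⇒ 5 15 10 3 13 19 14 11 12 9 7 6
j=1: 15>6, skip
j=2: 10>6, skip
j=3: 3≤6, i=1, swap(1,3) ⇒ 5 3 10 15 13 19 14 11 12 9 7 6
j=4: 13>6, skip
j=5: 19>6, skip
j=6: 14>6, skip
j=7: 11>6, skip
j=8: 12>6, skip
j=9: 9>6, skip
j=10: 7>6, skip
swap(2,11) ⇒ 5 3 6 15 13 19 14 11 12 9 7 10; return 2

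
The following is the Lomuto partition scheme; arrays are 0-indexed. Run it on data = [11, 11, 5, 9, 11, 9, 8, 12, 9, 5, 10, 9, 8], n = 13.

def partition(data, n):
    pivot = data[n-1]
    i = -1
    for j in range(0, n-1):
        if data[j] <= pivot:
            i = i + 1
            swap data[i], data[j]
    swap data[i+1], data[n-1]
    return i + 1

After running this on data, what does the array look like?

[5, 8, 5, 8, 11, 9, 11, 12, 9, 11, 10, 9, 9]

pivot = data[12] = 8; i = -1
j=0: data[0]=11 > 8 → no swap
j=1: data[1]=11 > 8 → no swap
j=2: data[2]=5 ≤ 8 → i=0, swap data[0],data[2] → [5, 11, 11, 9, 11, 9, 8, 12, 9, 5, 10, 9, 8]
j=3: data[3]=9 > 8 → no swap
j=4: data[4]=11 > 8 → no swap
j=5: data[5]=9 > 8 → no swap
j=6: data[6]=8 ≤ 8 → i=1, swap data[1],data[6] → [5, 8, 11, 9, 11, 9, 11, 12, 9, 5, 10, 9, 8]
j=7: data[7]=12 > 8 → no swap
j=8: data[8]=9 > 8 → no swap
j=9: data[9]=5 ≤ 8 → i=2, swap data[2],data[9] → [5, 8, 5, 9, 11, 9, 11, 12, 9, 11, 10, 9, 8]
j=10: data[10]=10 > 8 → no swap
j=11: data[11]=9 > 8 → no swap
final swap data[3],data[12] → [5, 8, 5, 8, 11, 9, 11, 12, 9, 11, 10, 9, 9]; return 3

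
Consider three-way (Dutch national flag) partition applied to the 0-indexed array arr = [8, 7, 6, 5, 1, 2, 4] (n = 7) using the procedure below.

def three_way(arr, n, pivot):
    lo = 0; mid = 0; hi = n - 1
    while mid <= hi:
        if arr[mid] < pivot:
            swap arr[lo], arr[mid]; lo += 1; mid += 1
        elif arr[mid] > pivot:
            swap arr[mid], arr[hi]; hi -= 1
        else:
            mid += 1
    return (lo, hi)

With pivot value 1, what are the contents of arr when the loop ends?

pivot = 1; lo=0, mid=0, hi=6
arr[mid]=8>1: swap arr[0],arr[6]; hi=5 → [4, 7, 6, 5, 1, 2, 8]
arr[mid]=4>1: swap arr[0],arr[5]; hi=4 → [2, 7, 6, 5, 1, 4, 8]
arr[mid]=2>1: swap arr[0],arr[4]; hi=3 → [1, 7, 6, 5, 2, 4, 8]
arr[mid]=1=1: mid=1
arr[mid]=7>1: swap arr[1],arr[3]; hi=2 → [1, 5, 6, 7, 2, 4, 8]
arr[mid]=5>1: swap arr[1],arr[2]; hi=1 → [1, 6, 5, 7, 2, 4, 8]
arr[mid]=6>1: swap arr[1],arr[1]; hi=0 → [1, 6, 5, 7, 2, 4, 8]
end: lo=0, hi=0; arr = [1, 6, 5, 7, 2, 4, 8]

[1, 6, 5, 7, 2, 4, 8]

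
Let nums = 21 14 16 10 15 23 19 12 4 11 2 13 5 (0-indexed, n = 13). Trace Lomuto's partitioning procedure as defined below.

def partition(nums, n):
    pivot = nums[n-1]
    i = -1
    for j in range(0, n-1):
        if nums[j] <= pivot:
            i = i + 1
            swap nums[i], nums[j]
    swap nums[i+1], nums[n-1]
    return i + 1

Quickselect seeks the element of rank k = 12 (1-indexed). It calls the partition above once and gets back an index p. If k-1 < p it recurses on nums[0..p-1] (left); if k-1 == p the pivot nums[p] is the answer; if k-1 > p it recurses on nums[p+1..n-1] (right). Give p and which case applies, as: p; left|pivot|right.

pivot = nums[12] = 5; i = -1
j=0: nums[0]=21 > 5 → no swap
j=1: nums[1]=14 > 5 → no swap
j=2: nums[2]=16 > 5 → no swap
j=3: nums[3]=10 > 5 → no swap
j=4: nums[4]=15 > 5 → no swap
j=5: nums[5]=23 > 5 → no swap
j=6: nums[6]=19 > 5 → no swap
j=7: nums[7]=12 > 5 → no swap
j=8: nums[8]=4 ≤ 5 → i=0, swap nums[0],nums[8] → 4 14 16 10 15 23 19 12 21 11 2 13 5
j=9: nums[9]=11 > 5 → no swap
j=10: nums[10]=2 ≤ 5 → i=1, swap nums[1],nums[10] → 4 2 16 10 15 23 19 12 21 11 14 13 5
j=11: nums[11]=13 > 5 → no swap
final swap nums[2],nums[12] → 4 2 5 10 15 23 19 12 21 11 14 13 16; return 2
p = 2; k-1 = 11 > 2 ⇒ right

2; right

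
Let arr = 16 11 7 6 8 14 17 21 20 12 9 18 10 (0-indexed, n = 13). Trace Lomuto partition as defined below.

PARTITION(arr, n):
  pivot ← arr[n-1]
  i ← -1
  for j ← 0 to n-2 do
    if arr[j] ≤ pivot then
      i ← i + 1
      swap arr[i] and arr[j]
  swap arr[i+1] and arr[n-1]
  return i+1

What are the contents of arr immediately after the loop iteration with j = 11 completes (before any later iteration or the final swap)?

7 6 8 9 16 14 17 21 20 12 11 18 10

pivot = arr[12] = 10; i = -1
j=0: arr[0]=16 > 10 → no swap
j=1: arr[1]=11 > 10 → no swap
j=2: arr[2]=7 ≤ 10 → i=0, swap arr[0],arr[2] → 7 11 16 6 8 14 17 21 20 12 9 18 10
j=3: arr[3]=6 ≤ 10 → i=1, swap arr[1],arr[3] → 7 6 16 11 8 14 17 21 20 12 9 18 10
j=4: arr[4]=8 ≤ 10 → i=2, swap arr[2],arr[4] → 7 6 8 11 16 14 17 21 20 12 9 18 10
j=5: arr[5]=14 > 10 → no swap
j=6: arr[6]=17 > 10 → no swap
j=7: arr[7]=21 > 10 → no swap
j=8: arr[8]=20 > 10 → no swap
j=9: arr[9]=12 > 10 → no swap
j=10: arr[10]=9 ≤ 10 → i=3, swap arr[3],arr[10] → 7 6 8 9 16 14 17 21 20 12 11 18 10
j=11: arr[11]=18 > 10 → no swap
(after j=11) arr = 7 6 8 9 16 14 17 21 20 12 11 18 10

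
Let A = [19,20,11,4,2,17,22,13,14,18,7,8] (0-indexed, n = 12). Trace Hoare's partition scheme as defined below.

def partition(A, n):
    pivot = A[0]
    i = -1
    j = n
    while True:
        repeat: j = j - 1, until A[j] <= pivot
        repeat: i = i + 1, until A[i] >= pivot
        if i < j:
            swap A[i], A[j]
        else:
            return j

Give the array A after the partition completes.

[8,7,11,4,2,17,18,13,14,22,20,19]

pivot=19
j stops at 11 (8), i stops at 0 (19); swap ⇒ [8,20,11,4,2,17,22,13,14,18,7,19]
j stops at 10 (7), i stops at 1 (20); swap ⇒ [8,7,11,4,2,17,22,13,14,18,20,19]
j stops at 9 (18), i stops at 6 (22); swap ⇒ [8,7,11,4,2,17,18,13,14,22,20,19]
j stops at 8, i stops at 9; i≥j ⇒ return 8. A=[8,7,11,4,2,17,18,13,14,22,20,19]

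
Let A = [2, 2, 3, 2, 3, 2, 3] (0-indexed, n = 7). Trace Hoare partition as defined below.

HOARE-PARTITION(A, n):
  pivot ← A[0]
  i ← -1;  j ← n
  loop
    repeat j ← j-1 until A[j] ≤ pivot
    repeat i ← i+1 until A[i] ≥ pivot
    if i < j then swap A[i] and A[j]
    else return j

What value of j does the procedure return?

1

pivot = A[0] = 2; i = -1, j = 7
j→5 (A[5]=2≤2), i→0 (A[0]=2≥2); i<j, swap → [2, 2, 3, 2, 3, 2, 3]
j→3 (A[3]=2≤2), i→1 (A[1]=2≥2); i<j, swap → [2, 2, 3, 2, 3, 2, 3]
j→1, i→2; i≥j, return j=1. A = [2, 2, 3, 2, 3, 2, 3]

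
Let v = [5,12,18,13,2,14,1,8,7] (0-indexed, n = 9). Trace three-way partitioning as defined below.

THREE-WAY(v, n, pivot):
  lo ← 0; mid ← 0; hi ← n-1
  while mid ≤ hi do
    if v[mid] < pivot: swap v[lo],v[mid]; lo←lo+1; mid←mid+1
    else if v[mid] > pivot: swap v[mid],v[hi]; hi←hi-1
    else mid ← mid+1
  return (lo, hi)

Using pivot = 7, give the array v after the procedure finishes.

pivot = 7; lo=0, mid=0, hi=8
v[mid]=5<7: swap v[0],v[0]; lo=1,mid=1 → [5,12,18,13,2,14,1,8,7]
v[mid]=12>7: swap v[1],v[8]; hi=7 → [5,7,18,13,2,14,1,8,12]
v[mid]=7=7: mid=2
v[mid]=18>7: swap v[2],v[7]; hi=6 → [5,7,8,13,2,14,1,18,12]
v[mid]=8>7: swap v[2],v[6]; hi=5 → [5,7,1,13,2,14,8,18,12]
v[mid]=1<7: swap v[1],v[2]; lo=2,mid=3 → [5,1,7,13,2,14,8,18,12]
v[mid]=13>7: swap v[3],v[5]; hi=4 → [5,1,7,14,2,13,8,18,12]
v[mid]=14>7: swap v[3],v[4]; hi=3 → [5,1,7,2,14,13,8,18,12]
v[mid]=2<7: swap v[2],v[3]; lo=3,mid=4 → [5,1,2,7,14,13,8,18,12]
end: lo=3, hi=3; v = [5,1,2,7,14,13,8,18,12]

[5,1,2,7,14,13,8,18,12]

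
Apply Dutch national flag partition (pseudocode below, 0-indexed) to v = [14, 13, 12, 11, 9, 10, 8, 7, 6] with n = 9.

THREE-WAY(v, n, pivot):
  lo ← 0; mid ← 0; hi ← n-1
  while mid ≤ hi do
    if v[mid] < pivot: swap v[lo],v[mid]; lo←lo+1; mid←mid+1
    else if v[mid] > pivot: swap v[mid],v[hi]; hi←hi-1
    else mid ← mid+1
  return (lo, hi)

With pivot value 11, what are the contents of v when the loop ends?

[6, 7, 8, 9, 10, 11, 12, 13, 14]

pivot = 11; lo=0, mid=0, hi=8
v[mid]=14>11: swap v[0],v[8]; hi=7 → [6, 13, 12, 11, 9, 10, 8, 7, 14]
v[mid]=6<11: swap v[0],v[0]; lo=1,mid=1 → [6, 13, 12, 11, 9, 10, 8, 7, 14]
v[mid]=13>11: swap v[1],v[7]; hi=6 → [6, 7, 12, 11, 9, 10, 8, 13, 14]
v[mid]=7<11: swap v[1],v[1]; lo=2,mid=2 → [6, 7, 12, 11, 9, 10, 8, 13, 14]
v[mid]=12>11: swap v[2],v[6]; hi=5 → [6, 7, 8, 11, 9, 10, 12, 13, 14]
v[mid]=8<11: swap v[2],v[2]; lo=3,mid=3 → [6, 7, 8, 11, 9, 10, 12, 13, 14]
v[mid]=11=11: mid=4
v[mid]=9<11: swap v[3],v[4]; lo=4,mid=5 → [6, 7, 8, 9, 11, 10, 12, 13, 14]
v[mid]=10<11: swap v[4],v[5]; lo=5,mid=6 → [6, 7, 8, 9, 10, 11, 12, 13, 14]
end: lo=5, hi=5; v = [6, 7, 8, 9, 10, 11, 12, 13, 14]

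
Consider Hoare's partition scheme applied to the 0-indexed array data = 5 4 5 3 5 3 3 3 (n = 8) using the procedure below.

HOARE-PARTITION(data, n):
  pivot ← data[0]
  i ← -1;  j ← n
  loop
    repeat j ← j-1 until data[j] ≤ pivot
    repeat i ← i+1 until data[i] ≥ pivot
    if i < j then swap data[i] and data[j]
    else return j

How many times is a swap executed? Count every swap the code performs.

3

pivot = data[0] = 5; i = -1, j = 8
j→7 (data[7]=3≤5), i→0 (data[0]=5≥5); i<j, swap → 3 4 5 3 5 3 3 5
j→6 (data[6]=3≤5), i→2 (data[2]=5≥5); i<j, swap → 3 4 3 3 5 3 5 5
j→5 (data[5]=3≤5), i→4 (data[4]=5≥5); i<j, swap → 3 4 3 3 3 5 5 5
j→4, i→5; i≥j, return j=4. data = 3 4 3 3 3 5 5 5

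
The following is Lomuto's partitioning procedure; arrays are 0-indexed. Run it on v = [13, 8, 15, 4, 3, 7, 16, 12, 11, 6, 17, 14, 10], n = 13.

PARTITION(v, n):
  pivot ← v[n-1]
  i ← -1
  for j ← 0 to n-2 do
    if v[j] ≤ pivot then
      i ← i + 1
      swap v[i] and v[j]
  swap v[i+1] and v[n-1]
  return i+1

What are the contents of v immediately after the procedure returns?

[8, 4, 3, 7, 6, 10, 16, 12, 11, 15, 17, 14, 13]

pivot = v[12] = 10; i = -1
j=0: v[0]=13 > 10 → no swap
j=1: v[1]=8 ≤ 10 → i=0, swap v[0],v[1] → [8, 13, 15, 4, 3, 7, 16, 12, 11, 6, 17, 14, 10]
j=2: v[2]=15 > 10 → no swap
j=3: v[3]=4 ≤ 10 → i=1, swap v[1],v[3] → [8, 4, 15, 13, 3, 7, 16, 12, 11, 6, 17, 14, 10]
j=4: v[4]=3 ≤ 10 → i=2, swap v[2],v[4] → [8, 4, 3, 13, 15, 7, 16, 12, 11, 6, 17, 14, 10]
j=5: v[5]=7 ≤ 10 → i=3, swap v[3],v[5] → [8, 4, 3, 7, 15, 13, 16, 12, 11, 6, 17, 14, 10]
j=6: v[6]=16 > 10 → no swap
j=7: v[7]=12 > 10 → no swap
j=8: v[8]=11 > 10 → no swap
j=9: v[9]=6 ≤ 10 → i=4, swap v[4],v[9] → [8, 4, 3, 7, 6, 13, 16, 12, 11, 15, 17, 14, 10]
j=10: v[10]=17 > 10 → no swap
j=11: v[11]=14 > 10 → no swap
final swap v[5],v[12] → [8, 4, 3, 7, 6, 10, 16, 12, 11, 15, 17, 14, 13]; return 5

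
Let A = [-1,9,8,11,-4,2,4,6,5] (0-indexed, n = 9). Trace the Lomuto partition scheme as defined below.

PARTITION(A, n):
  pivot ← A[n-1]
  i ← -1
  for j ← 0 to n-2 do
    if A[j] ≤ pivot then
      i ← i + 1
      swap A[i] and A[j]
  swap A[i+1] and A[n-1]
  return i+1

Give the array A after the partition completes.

[-1,-4,2,4,5,8,11,6,9]

pivot = A[8] = 5; i = -1
j=0: A[0]=-1 ≤ 5 → i=0, swap A[0],A[0] (no change) → [-1,9,8,11,-4,2,4,6,5]
j=1: A[1]=9 > 5 → no swap
j=2: A[2]=8 > 5 → no swap
j=3: A[3]=11 > 5 → no swap
j=4: A[4]=-4 ≤ 5 → i=1, swap A[1],A[4] → [-1,-4,8,11,9,2,4,6,5]
j=5: A[5]=2 ≤ 5 → i=2, swap A[2],A[5] → [-1,-4,2,11,9,8,4,6,5]
j=6: A[6]=4 ≤ 5 → i=3, swap A[3],A[6] → [-1,-4,2,4,9,8,11,6,5]
j=7: A[7]=6 > 5 → no swap
final swap A[4],A[8] → [-1,-4,2,4,5,8,11,6,9]; return 4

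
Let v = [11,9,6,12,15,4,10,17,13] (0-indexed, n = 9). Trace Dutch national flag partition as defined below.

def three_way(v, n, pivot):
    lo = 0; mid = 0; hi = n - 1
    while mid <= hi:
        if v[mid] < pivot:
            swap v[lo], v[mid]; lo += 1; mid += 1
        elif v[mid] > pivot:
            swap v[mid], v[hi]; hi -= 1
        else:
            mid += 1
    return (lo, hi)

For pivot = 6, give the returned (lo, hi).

lo=0 mid=0 hi=8
11>6: swap(0,8), hi=7 ⇒ [13,9,6,12,15,4,10,17,11]
13>6: swap(0,7), hi=6 ⇒ [17,9,6,12,15,4,10,13,11]
17>6: swap(0,6), hi=5 ⇒ [10,9,6,12,15,4,17,13,11]
10>6: swap(0,5), hi=4 ⇒ [4,9,6,12,15,10,17,13,11]
4<6: swap(0,0), lo=1 mid=1 ⇒ [4,9,6,12,15,10,17,13,11]
9>6: swap(1,4), hi=3 ⇒ [4,15,6,12,9,10,17,13,11]
15>6: swap(1,3), hi=2 ⇒ [4,12,6,15,9,10,17,13,11]
12>6: swap(1,2), hi=1 ⇒ [4,6,12,15,9,10,17,13,11]
6=6: mid=2
done. lo=1 hi=1; v=[4,6,12,15,9,10,17,13,11]

(1, 1)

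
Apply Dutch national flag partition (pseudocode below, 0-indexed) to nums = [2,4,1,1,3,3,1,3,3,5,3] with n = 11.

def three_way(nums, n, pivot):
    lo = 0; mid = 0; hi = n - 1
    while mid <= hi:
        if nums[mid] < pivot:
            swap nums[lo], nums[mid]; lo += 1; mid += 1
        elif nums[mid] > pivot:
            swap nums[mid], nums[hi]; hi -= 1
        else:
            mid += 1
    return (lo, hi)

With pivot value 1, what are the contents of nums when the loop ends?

[1,1,1,3,3,4,3,3,5,3,2]

lo=0 mid=0 hi=10
2>1: swap(0,10), hi=9 ⇒ [3,4,1,1,3,3,1,3,3,5,2]
3>1: swap(0,9), hi=8 ⇒ [5,4,1,1,3,3,1,3,3,3,2]
5>1: swap(0,8), hi=7 ⇒ [3,4,1,1,3,3,1,3,5,3,2]
3>1: swap(0,7), hi=6 ⇒ [3,4,1,1,3,3,1,3,5,3,2]
3>1: swap(0,6), hi=5 ⇒ [1,4,1,1,3,3,3,3,5,3,2]
1=1: mid=1
4>1: swap(1,5), hi=4 ⇒ [1,3,1,1,3,4,3,3,5,3,2]
3>1: swap(1,4), hi=3 ⇒ [1,3,1,1,3,4,3,3,5,3,2]
3>1: swap(1,3), hi=2 ⇒ [1,1,1,3,3,4,3,3,5,3,2]
1=1: mid=2
1=1: mid=3
done. lo=0 hi=2; nums=[1,1,1,3,3,4,3,3,5,3,2]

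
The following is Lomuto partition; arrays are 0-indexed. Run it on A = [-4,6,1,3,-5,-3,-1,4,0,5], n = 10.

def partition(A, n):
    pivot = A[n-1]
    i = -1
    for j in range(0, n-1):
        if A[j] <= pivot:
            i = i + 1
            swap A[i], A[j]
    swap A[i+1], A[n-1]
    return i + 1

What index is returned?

8

pivot = A[9] = 5; i = -1
j=0: A[0]=-4 ≤ 5 → i=0, swap A[0],A[0] (no change) → [-4,6,1,3,-5,-3,-1,4,0,5]
j=1: A[1]=6 > 5 → no swap
j=2: A[2]=1 ≤ 5 → i=1, swap A[1],A[2] → [-4,1,6,3,-5,-3,-1,4,0,5]
j=3: A[3]=3 ≤ 5 → i=2, swap A[2],A[3] → [-4,1,3,6,-5,-3,-1,4,0,5]
j=4: A[4]=-5 ≤ 5 → i=3, swap A[3],A[4] → [-4,1,3,-5,6,-3,-1,4,0,5]
j=5: A[5]=-3 ≤ 5 → i=4, swap A[4],A[5] → [-4,1,3,-5,-3,6,-1,4,0,5]
j=6: A[6]=-1 ≤ 5 → i=5, swap A[5],A[6] → [-4,1,3,-5,-3,-1,6,4,0,5]
j=7: A[7]=4 ≤ 5 → i=6, swap A[6],A[7] → [-4,1,3,-5,-3,-1,4,6,0,5]
j=8: A[8]=0 ≤ 5 → i=7, swap A[7],A[8] → [-4,1,3,-5,-3,-1,4,0,6,5]
final swap A[8],A[9] → [-4,1,3,-5,-3,-1,4,0,5,6]; return 8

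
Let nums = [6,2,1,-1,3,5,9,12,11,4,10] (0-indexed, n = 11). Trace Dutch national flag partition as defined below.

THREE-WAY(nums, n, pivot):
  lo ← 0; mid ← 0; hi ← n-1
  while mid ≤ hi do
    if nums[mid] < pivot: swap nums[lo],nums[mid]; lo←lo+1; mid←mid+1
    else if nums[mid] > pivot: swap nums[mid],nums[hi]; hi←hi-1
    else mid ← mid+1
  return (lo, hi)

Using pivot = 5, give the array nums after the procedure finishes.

lo=0 mid=0 hi=10
6>5: swap(0,10), hi=9 ⇒ [10,2,1,-1,3,5,9,12,11,4,6]
10>5: swap(0,9), hi=8 ⇒ [4,2,1,-1,3,5,9,12,11,10,6]
4<5: swap(0,0), lo=1 mid=1 ⇒ [4,2,1,-1,3,5,9,12,11,10,6]
2<5: swap(1,1), lo=2 mid=2 ⇒ [4,2,1,-1,3,5,9,12,11,10,6]
1<5: swap(2,2), lo=3 mid=3 ⇒ [4,2,1,-1,3,5,9,12,11,10,6]
-1<5: swap(3,3), lo=4 mid=4 ⇒ [4,2,1,-1,3,5,9,12,11,10,6]
3<5: swap(4,4), lo=5 mid=5 ⇒ [4,2,1,-1,3,5,9,12,11,10,6]
5=5: mid=6
9>5: swap(6,8), hi=7 ⇒ [4,2,1,-1,3,5,11,12,9,10,6]
11>5: swap(6,7), hi=6 ⇒ [4,2,1,-1,3,5,12,11,9,10,6]
12>5: swap(6,6), hi=5 ⇒ [4,2,1,-1,3,5,12,11,9,10,6]
done. lo=5 hi=5; nums=[4,2,1,-1,3,5,12,11,9,10,6]

[4,2,1,-1,3,5,12,11,9,10,6]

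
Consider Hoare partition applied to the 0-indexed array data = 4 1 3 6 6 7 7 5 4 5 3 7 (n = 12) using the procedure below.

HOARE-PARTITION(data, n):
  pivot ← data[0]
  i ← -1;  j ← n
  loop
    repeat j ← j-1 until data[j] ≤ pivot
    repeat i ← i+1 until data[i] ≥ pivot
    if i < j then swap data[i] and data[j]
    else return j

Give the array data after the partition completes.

pivot=4
j stops at 10 (3), i stops at 0 (4); swap ⇒ 3 1 3 6 6 7 7 5 4 5 4 7
j stops at 8 (4), i stops at 3 (6); swap ⇒ 3 1 3 4 6 7 7 5 6 5 4 7
j stops at 3, i stops at 4; i≥j ⇒ return 3. data=3 1 3 4 6 7 7 5 6 5 4 7

3 1 3 4 6 7 7 5 6 5 4 7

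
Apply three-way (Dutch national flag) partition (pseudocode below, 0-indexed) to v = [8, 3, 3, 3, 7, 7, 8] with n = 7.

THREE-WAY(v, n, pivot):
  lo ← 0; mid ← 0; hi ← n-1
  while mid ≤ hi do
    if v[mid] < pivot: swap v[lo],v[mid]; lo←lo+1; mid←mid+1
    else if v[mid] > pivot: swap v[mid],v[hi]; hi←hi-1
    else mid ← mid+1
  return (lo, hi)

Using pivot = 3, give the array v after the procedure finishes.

pivot = 3; lo=0, mid=0, hi=6
v[mid]=8>3: swap v[0],v[6]; hi=5 → [8, 3, 3, 3, 7, 7, 8]
v[mid]=8>3: swap v[0],v[5]; hi=4 → [7, 3, 3, 3, 7, 8, 8]
v[mid]=7>3: swap v[0],v[4]; hi=3 → [7, 3, 3, 3, 7, 8, 8]
v[mid]=7>3: swap v[0],v[3]; hi=2 → [3, 3, 3, 7, 7, 8, 8]
v[mid]=3=3: mid=1
v[mid]=3=3: mid=2
v[mid]=3=3: mid=3
end: lo=0, hi=2; v = [3, 3, 3, 7, 7, 8, 8]

[3, 3, 3, 7, 7, 8, 8]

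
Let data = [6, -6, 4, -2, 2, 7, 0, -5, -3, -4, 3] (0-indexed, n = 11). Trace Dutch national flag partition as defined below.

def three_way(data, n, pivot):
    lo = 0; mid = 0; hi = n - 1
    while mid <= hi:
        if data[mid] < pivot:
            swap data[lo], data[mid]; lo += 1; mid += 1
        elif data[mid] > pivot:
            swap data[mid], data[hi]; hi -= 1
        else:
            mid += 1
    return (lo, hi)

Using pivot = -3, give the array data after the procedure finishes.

[-4, -6, -5, -3, 7, 0, 2, -2, 4, 3, 6]

lo=0 mid=0 hi=10
6>-3: swap(0,10), hi=9 ⇒ [3, -6, 4, -2, 2, 7, 0, -5, -3, -4, 6]
3>-3: swap(0,9), hi=8 ⇒ [-4, -6, 4, -2, 2, 7, 0, -5, -3, 3, 6]
-4<-3: swap(0,0), lo=1 mid=1 ⇒ [-4, -6, 4, -2, 2, 7, 0, -5, -3, 3, 6]
-6<-3: swap(1,1), lo=2 mid=2 ⇒ [-4, -6, 4, -2, 2, 7, 0, -5, -3, 3, 6]
4>-3: swap(2,8), hi=7 ⇒ [-4, -6, -3, -2, 2, 7, 0, -5, 4, 3, 6]
-3=-3: mid=3
-2>-3: swap(3,7), hi=6 ⇒ [-4, -6, -3, -5, 2, 7, 0, -2, 4, 3, 6]
-5<-3: swap(2,3), lo=3 mid=4 ⇒ [-4, -6, -5, -3, 2, 7, 0, -2, 4, 3, 6]
2>-3: swap(4,6), hi=5 ⇒ [-4, -6, -5, -3, 0, 7, 2, -2, 4, 3, 6]
0>-3: swap(4,5), hi=4 ⇒ [-4, -6, -5, -3, 7, 0, 2, -2, 4, 3, 6]
7>-3: swap(4,4), hi=3 ⇒ [-4, -6, -5, -3, 7, 0, 2, -2, 4, 3, 6]
done. lo=3 hi=3; data=[-4, -6, -5, -3, 7, 0, 2, -2, 4, 3, 6]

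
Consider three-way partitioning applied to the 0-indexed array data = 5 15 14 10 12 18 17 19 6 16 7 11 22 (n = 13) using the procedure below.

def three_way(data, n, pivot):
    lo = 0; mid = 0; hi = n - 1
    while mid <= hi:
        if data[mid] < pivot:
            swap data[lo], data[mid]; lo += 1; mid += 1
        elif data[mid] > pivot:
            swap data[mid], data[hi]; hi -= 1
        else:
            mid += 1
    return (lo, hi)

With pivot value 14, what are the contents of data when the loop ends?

5 11 10 12 7 6 14 19 16 17 18 22 15

lo=0 mid=0 hi=12
5<14: swap(0,0), lo=1 mid=1 ⇒ 5 15 14 10 12 18 17 19 6 16 7 11 22
15>14: swap(1,12), hi=11 ⇒ 5 22 14 10 12 18 17 19 6 16 7 11 15
22>14: swap(1,11), hi=10 ⇒ 5 11 14 10 12 18 17 19 6 16 7 22 15
11<14: swap(1,1), lo=2 mid=2 ⇒ 5 11 14 10 12 18 17 19 6 16 7 22 15
14=14: mid=3
10<14: swap(2,3), lo=3 mid=4 ⇒ 5 11 10 14 12 18 17 19 6 16 7 22 15
12<14: swap(3,4), lo=4 mid=5 ⇒ 5 11 10 12 14 18 17 19 6 16 7 22 15
18>14: swap(5,10), hi=9 ⇒ 5 11 10 12 14 7 17 19 6 16 18 22 15
7<14: swap(4,5), lo=5 mid=6 ⇒ 5 11 10 12 7 14 17 19 6 16 18 22 15
17>14: swap(6,9), hi=8 ⇒ 5 11 10 12 7 14 16 19 6 17 18 22 15
16>14: swap(6,8), hi=7 ⇒ 5 11 10 12 7 14 6 19 16 17 18 22 15
6<14: swap(5,6), lo=6 mid=7 ⇒ 5 11 10 12 7 6 14 19 16 17 18 22 15
19>14: swap(7,7), hi=6 ⇒ 5 11 10 12 7 6 14 19 16 17 18 22 15
done. lo=6 hi=6; data=5 11 10 12 7 6 14 19 16 17 18 22 15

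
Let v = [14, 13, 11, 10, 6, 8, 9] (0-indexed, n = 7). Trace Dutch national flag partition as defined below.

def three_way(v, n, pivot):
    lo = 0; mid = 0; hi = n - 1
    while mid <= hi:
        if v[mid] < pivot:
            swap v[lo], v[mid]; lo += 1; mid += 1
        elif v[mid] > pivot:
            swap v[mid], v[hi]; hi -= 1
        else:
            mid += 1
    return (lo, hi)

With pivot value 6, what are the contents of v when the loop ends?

[6, 11, 10, 13, 8, 9, 14]

pivot = 6; lo=0, mid=0, hi=6
v[mid]=14>6: swap v[0],v[6]; hi=5 → [9, 13, 11, 10, 6, 8, 14]
v[mid]=9>6: swap v[0],v[5]; hi=4 → [8, 13, 11, 10, 6, 9, 14]
v[mid]=8>6: swap v[0],v[4]; hi=3 → [6, 13, 11, 10, 8, 9, 14]
v[mid]=6=6: mid=1
v[mid]=13>6: swap v[1],v[3]; hi=2 → [6, 10, 11, 13, 8, 9, 14]
v[mid]=10>6: swap v[1],v[2]; hi=1 → [6, 11, 10, 13, 8, 9, 14]
v[mid]=11>6: swap v[1],v[1]; hi=0 → [6, 11, 10, 13, 8, 9, 14]
end: lo=0, hi=0; v = [6, 11, 10, 13, 8, 9, 14]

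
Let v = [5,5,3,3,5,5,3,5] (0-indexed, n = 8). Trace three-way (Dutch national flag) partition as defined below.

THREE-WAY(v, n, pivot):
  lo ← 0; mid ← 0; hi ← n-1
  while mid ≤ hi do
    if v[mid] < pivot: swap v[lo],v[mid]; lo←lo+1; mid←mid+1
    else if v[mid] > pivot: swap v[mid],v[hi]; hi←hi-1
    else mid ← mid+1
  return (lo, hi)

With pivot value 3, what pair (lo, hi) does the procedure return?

pivot = 3; lo=0, mid=0, hi=7
v[mid]=5>3: swap v[0],v[7]; hi=6 → [5,5,3,3,5,5,3,5]
v[mid]=5>3: swap v[0],v[6]; hi=5 → [3,5,3,3,5,5,5,5]
v[mid]=3=3: mid=1
v[mid]=5>3: swap v[1],v[5]; hi=4 → [3,5,3,3,5,5,5,5]
v[mid]=5>3: swap v[1],v[4]; hi=3 → [3,5,3,3,5,5,5,5]
v[mid]=5>3: swap v[1],v[3]; hi=2 → [3,3,3,5,5,5,5,5]
v[mid]=3=3: mid=2
v[mid]=3=3: mid=3
end: lo=0, hi=2; v = [3,3,3,5,5,5,5,5]

(0, 2)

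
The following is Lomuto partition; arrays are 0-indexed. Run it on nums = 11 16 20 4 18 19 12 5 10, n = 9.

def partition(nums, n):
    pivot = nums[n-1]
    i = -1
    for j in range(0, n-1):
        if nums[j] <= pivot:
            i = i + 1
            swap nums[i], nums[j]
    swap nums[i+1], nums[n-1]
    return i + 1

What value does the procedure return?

pivot = nums[8] = 10; i = -1
j=0: nums[0]=11 > 10 → no swap
j=1: nums[1]=16 > 10 → no swap
j=2: nums[2]=20 > 10 → no swap
j=3: nums[3]=4 ≤ 10 → i=0, swap nums[0],nums[3] → 4 16 20 11 18 19 12 5 10
j=4: nums[4]=18 > 10 → no swap
j=5: nums[5]=19 > 10 → no swap
j=6: nums[6]=12 > 10 → no swap
j=7: nums[7]=5 ≤ 10 → i=1, swap nums[1],nums[7] → 4 5 20 11 18 19 12 16 10
final swap nums[2],nums[8] → 4 5 10 11 18 19 12 16 20; return 2

2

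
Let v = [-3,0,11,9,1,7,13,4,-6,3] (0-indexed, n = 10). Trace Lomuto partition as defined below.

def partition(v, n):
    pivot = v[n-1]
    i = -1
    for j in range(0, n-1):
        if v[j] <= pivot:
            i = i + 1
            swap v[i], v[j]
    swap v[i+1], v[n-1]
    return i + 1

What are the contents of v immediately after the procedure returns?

pivot = v[9] = 3; i = -1
j=0: v[0]=-3 ≤ 3 → i=0, swap v[0],v[0] (no change) → [-3,0,11,9,1,7,13,4,-6,3]
j=1: v[1]=0 ≤ 3 → i=1, swap v[1],v[1] (no change) → [-3,0,11,9,1,7,13,4,-6,3]
j=2: v[2]=11 > 3 → no swap
j=3: v[3]=9 > 3 → no swap
j=4: v[4]=1 ≤ 3 → i=2, swap v[2],v[4] → [-3,0,1,9,11,7,13,4,-6,3]
j=5: v[5]=7 > 3 → no swap
j=6: v[6]=13 > 3 → no swap
j=7: v[7]=4 > 3 → no swap
j=8: v[8]=-6 ≤ 3 → i=3, swap v[3],v[8] → [-3,0,1,-6,11,7,13,4,9,3]
final swap v[4],v[9] → [-3,0,1,-6,3,7,13,4,9,11]; return 4

[-3,0,1,-6,3,7,13,4,9,11]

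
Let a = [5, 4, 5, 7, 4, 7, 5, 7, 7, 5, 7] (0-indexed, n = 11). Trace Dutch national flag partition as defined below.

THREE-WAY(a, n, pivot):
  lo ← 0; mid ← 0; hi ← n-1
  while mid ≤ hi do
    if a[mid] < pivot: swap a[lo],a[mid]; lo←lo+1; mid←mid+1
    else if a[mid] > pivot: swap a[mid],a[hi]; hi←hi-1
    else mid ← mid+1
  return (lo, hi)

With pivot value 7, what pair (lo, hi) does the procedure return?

pivot = 7; lo=0, mid=0, hi=10
a[mid]=5<7: swap a[0],a[0]; lo=1,mid=1 → [5, 4, 5, 7, 4, 7, 5, 7, 7, 5, 7]
a[mid]=4<7: swap a[1],a[1]; lo=2,mid=2 → [5, 4, 5, 7, 4, 7, 5, 7, 7, 5, 7]
a[mid]=5<7: swap a[2],a[2]; lo=3,mid=3 → [5, 4, 5, 7, 4, 7, 5, 7, 7, 5, 7]
a[mid]=7=7: mid=4
a[mid]=4<7: swap a[3],a[4]; lo=4,mid=5 → [5, 4, 5, 4, 7, 7, 5, 7, 7, 5, 7]
a[mid]=7=7: mid=6
a[mid]=5<7: swap a[4],a[6]; lo=5,mid=7 → [5, 4, 5, 4, 5, 7, 7, 7, 7, 5, 7]
a[mid]=7=7: mid=8
a[mid]=7=7: mid=9
a[mid]=5<7: swap a[5],a[9]; lo=6,mid=10 → [5, 4, 5, 4, 5, 5, 7, 7, 7, 7, 7]
a[mid]=7=7: mid=11
end: lo=6, hi=10; a = [5, 4, 5, 4, 5, 5, 7, 7, 7, 7, 7]

(6, 10)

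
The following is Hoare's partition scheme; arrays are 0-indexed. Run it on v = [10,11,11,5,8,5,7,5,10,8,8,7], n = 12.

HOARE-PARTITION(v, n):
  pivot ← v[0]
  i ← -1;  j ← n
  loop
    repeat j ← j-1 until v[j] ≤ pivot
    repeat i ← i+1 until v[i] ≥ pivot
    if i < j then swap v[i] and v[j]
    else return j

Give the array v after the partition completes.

[7,8,8,5,8,5,7,5,10,11,11,10]

pivot=10
j stops at 11 (7), i stops at 0 (10); swap ⇒ [7,11,11,5,8,5,7,5,10,8,8,10]
j stops at 10 (8), i stops at 1 (11); swap ⇒ [7,8,11,5,8,5,7,5,10,8,11,10]
j stops at 9 (8), i stops at 2 (11); swap ⇒ [7,8,8,5,8,5,7,5,10,11,11,10]
j stops at 8, i stops at 8; i≥j ⇒ return 8. v=[7,8,8,5,8,5,7,5,10,11,11,10]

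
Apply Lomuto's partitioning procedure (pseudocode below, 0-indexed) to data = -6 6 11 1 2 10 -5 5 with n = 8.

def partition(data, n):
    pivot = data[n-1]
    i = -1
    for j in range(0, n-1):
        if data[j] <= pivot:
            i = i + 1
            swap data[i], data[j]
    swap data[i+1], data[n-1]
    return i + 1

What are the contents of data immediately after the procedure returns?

-6 1 2 -5 5 10 6 11

pivot = data[7] = 5; i = -1
j=0: data[0]=-6 ≤ 5 → i=0, swap data[0],data[0] (no change) → -6 6 11 1 2 10 -5 5
j=1: data[1]=6 > 5 → no swap
j=2: data[2]=11 > 5 → no swap
j=3: data[3]=1 ≤ 5 → i=1, swap data[1],data[3] → -6 1 11 6 2 10 -5 5
j=4: data[4]=2 ≤ 5 → i=2, swap data[2],data[4] → -6 1 2 6 11 10 -5 5
j=5: data[5]=10 > 5 → no swap
j=6: data[6]=-5 ≤ 5 → i=3, swap data[3],data[6] → -6 1 2 -5 11 10 6 5
final swap data[4],data[7] → -6 1 2 -5 5 10 6 11; return 4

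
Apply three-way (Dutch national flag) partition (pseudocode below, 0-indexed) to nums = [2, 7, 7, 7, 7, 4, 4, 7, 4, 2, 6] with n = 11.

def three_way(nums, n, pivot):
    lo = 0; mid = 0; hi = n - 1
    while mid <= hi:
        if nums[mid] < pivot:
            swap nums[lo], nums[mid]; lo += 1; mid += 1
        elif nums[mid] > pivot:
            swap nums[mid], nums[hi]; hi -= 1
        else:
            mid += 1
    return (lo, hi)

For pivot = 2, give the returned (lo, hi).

pivot = 2; lo=0, mid=0, hi=10
nums[mid]=2=2: mid=1
nums[mid]=7>2: swap nums[1],nums[10]; hi=9 → [2, 6, 7, 7, 7, 4, 4, 7, 4, 2, 7]
nums[mid]=6>2: swap nums[1],nums[9]; hi=8 → [2, 2, 7, 7, 7, 4, 4, 7, 4, 6, 7]
nums[mid]=2=2: mid=2
nums[mid]=7>2: swap nums[2],nums[8]; hi=7 → [2, 2, 4, 7, 7, 4, 4, 7, 7, 6, 7]
nums[mid]=4>2: swap nums[2],nums[7]; hi=6 → [2, 2, 7, 7, 7, 4, 4, 4, 7, 6, 7]
nums[mid]=7>2: swap nums[2],nums[6]; hi=5 → [2, 2, 4, 7, 7, 4, 7, 4, 7, 6, 7]
nums[mid]=4>2: swap nums[2],nums[5]; hi=4 → [2, 2, 4, 7, 7, 4, 7, 4, 7, 6, 7]
nums[mid]=4>2: swap nums[2],nums[4]; hi=3 → [2, 2, 7, 7, 4, 4, 7, 4, 7, 6, 7]
nums[mid]=7>2: swap nums[2],nums[3]; hi=2 → [2, 2, 7, 7, 4, 4, 7, 4, 7, 6, 7]
nums[mid]=7>2: swap nums[2],nums[2]; hi=1 → [2, 2, 7, 7, 4, 4, 7, 4, 7, 6, 7]
end: lo=0, hi=1; nums = [2, 2, 7, 7, 4, 4, 7, 4, 7, 6, 7]

(0, 1)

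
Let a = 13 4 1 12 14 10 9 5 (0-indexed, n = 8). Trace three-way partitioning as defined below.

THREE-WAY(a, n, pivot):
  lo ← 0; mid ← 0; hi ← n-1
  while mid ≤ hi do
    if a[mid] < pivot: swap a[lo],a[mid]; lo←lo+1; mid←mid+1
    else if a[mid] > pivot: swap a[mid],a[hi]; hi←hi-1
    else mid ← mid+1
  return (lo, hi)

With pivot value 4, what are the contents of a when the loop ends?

lo=0 mid=0 hi=7
13>4: swap(0,7), hi=6 ⇒ 5 4 1 12 14 10 9 13
5>4: swap(0,6), hi=5 ⇒ 9 4 1 12 14 10 5 13
9>4: swap(0,5), hi=4 ⇒ 10 4 1 12 14 9 5 13
10>4: swap(0,4), hi=3 ⇒ 14 4 1 12 10 9 5 13
14>4: swap(0,3), hi=2 ⇒ 12 4 1 14 10 9 5 13
12>4: swap(0,2), hi=1 ⇒ 1 4 12 14 10 9 5 13
1<4: swap(0,0), lo=1 mid=1 ⇒ 1 4 12 14 10 9 5 13
4=4: mid=2
done. lo=1 hi=1; a=1 4 12 14 10 9 5 13

1 4 12 14 10 9 5 13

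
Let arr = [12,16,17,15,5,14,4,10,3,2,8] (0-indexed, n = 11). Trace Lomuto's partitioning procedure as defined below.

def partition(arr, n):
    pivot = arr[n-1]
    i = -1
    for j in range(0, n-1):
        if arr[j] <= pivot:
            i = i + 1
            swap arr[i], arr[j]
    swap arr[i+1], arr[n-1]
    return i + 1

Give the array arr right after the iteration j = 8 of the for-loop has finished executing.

pivot=8, i=-1
j=0: 12>8, skip
j=1: 16>8, skip
j=2: 17>8, skip
j=3: 15>8, skip
j=4: 5≤8, i=0, swap(0,4) ⇒ [5,16,17,15,12,14,4,10,3,2,8]
j=5: 14>8, skip
j=6: 4≤8, i=1, swap(1,6) ⇒ [5,4,17,15,12,14,16,10,3,2,8]
j=7: 10>8, skip
j=8: 3≤8, i=2, swap(2,8) ⇒ [5,4,3,15,12,14,16,10,17,2,8]
(after j=8) arr = [5,4,3,15,12,14,16,10,17,2,8]

[5,4,3,15,12,14,16,10,17,2,8]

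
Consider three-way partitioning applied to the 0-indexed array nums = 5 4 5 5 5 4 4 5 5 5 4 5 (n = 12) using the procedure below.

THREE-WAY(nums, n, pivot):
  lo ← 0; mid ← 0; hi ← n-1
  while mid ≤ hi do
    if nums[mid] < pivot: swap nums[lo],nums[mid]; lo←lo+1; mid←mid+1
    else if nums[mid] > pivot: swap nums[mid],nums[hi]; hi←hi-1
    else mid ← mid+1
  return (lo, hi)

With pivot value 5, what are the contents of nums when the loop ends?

4 4 4 4 5 5 5 5 5 5 5 5

pivot = 5; lo=0, mid=0, hi=11
nums[mid]=5=5: mid=1
nums[mid]=4<5: swap nums[0],nums[1]; lo=1,mid=2 → 4 5 5 5 5 4 4 5 5 5 4 5
nums[mid]=5=5: mid=3
nums[mid]=5=5: mid=4
nums[mid]=5=5: mid=5
nums[mid]=4<5: swap nums[1],nums[5]; lo=2,mid=6 → 4 4 5 5 5 5 4 5 5 5 4 5
nums[mid]=4<5: swap nums[2],nums[6]; lo=3,mid=7 → 4 4 4 5 5 5 5 5 5 5 4 5
nums[mid]=5=5: mid=8
nums[mid]=5=5: mid=9
nums[mid]=5=5: mid=10
nums[mid]=4<5: swap nums[3],nums[10]; lo=4,mid=11 → 4 4 4 4 5 5 5 5 5 5 5 5
nums[mid]=5=5: mid=12
end: lo=4, hi=11; nums = 4 4 4 4 5 5 5 5 5 5 5 5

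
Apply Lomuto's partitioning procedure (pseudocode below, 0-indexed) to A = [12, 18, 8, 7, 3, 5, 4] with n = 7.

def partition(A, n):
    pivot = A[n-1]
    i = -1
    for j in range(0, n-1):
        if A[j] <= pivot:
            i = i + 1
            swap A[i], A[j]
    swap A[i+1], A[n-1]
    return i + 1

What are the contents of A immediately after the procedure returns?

pivot = A[6] = 4; i = -1
j=0: A[0]=12 > 4 → no swap
j=1: A[1]=18 > 4 → no swap
j=2: A[2]=8 > 4 → no swap
j=3: A[3]=7 > 4 → no swap
j=4: A[4]=3 ≤ 4 → i=0, swap A[0],A[4] → [3, 18, 8, 7, 12, 5, 4]
j=5: A[5]=5 > 4 → no swap
final swap A[1],A[6] → [3, 4, 8, 7, 12, 5, 18]; return 1

[3, 4, 8, 7, 12, 5, 18]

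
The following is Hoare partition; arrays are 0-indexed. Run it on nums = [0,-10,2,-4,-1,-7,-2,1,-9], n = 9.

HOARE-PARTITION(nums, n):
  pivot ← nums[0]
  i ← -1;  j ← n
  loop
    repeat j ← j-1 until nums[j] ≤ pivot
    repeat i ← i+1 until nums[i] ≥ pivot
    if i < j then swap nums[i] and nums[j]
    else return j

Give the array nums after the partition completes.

pivot = nums[0] = 0; i = -1, j = 9
j→8 (nums[8]=-9≤0), i→0 (nums[0]=0≥0); i<j, swap → [-9,-10,2,-4,-1,-7,-2,1,0]
j→6 (nums[6]=-2≤0), i→2 (nums[2]=2≥0); i<j, swap → [-9,-10,-2,-4,-1,-7,2,1,0]
j→5, i→6; i≥j, return j=5. nums = [-9,-10,-2,-4,-1,-7,2,1,0]

[-9,-10,-2,-4,-1,-7,2,1,0]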